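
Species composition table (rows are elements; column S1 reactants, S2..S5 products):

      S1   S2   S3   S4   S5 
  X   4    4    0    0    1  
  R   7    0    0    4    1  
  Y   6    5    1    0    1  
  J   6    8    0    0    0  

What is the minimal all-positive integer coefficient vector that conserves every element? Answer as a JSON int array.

X: 4·4 = 16 | 3·4+5·0+6·0+4·1 = 16
R: 4·7 = 28 | 3·0+5·0+6·4+4·1 = 28
Y: 4·6 = 24 | 3·5+5·1+6·0+4·1 = 24
J: 4·6 = 24 | 3·8+5·0+6·0+4·0 = 24
gcd(4,3,5,6,4) = 1

Coefficients: [4, 3, 5, 6, 4]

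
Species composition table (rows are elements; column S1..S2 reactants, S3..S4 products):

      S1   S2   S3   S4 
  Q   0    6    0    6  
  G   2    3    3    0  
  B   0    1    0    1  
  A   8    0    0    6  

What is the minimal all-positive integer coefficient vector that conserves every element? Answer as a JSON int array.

Coefficients: [3, 4, 6, 4]

Q: 3·0+4·6 = 24 | 6·0+4·6 = 24
G: 3·2+4·3 = 18 | 6·3+4·0 = 18
B: 3·0+4·1 = 4 | 6·0+4·1 = 4
A: 3·8+4·0 = 24 | 6·0+4·6 = 24
gcd(3,4,6,4) = 1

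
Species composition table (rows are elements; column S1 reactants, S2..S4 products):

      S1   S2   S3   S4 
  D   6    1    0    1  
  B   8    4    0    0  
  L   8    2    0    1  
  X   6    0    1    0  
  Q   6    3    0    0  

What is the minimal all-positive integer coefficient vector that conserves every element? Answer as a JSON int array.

Coefficients: [1, 2, 6, 4]

D: 1·6 = 6 | 2·1+6·0+4·1 = 6
B: 1·8 = 8 | 2·4+6·0+4·0 = 8
L: 1·8 = 8 | 2·2+6·0+4·1 = 8
X: 1·6 = 6 | 2·0+6·1+4·0 = 6
Q: 1·6 = 6 | 2·3+6·0+4·0 = 6
gcd(1,2,6,4) = 1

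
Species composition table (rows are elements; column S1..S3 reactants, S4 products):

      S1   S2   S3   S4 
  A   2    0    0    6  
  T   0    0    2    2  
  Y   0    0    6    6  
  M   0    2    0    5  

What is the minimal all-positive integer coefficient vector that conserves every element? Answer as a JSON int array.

Coefficients: [6, 5, 2, 2]

A: 6·2+5·0+2·0 = 12 | 2·6 = 12
T: 6·0+5·0+2·2 = 4 | 2·2 = 4
Y: 6·0+5·0+2·6 = 12 | 2·6 = 12
M: 6·0+5·2+2·0 = 10 | 2·5 = 10
gcd(6,5,2,2) = 1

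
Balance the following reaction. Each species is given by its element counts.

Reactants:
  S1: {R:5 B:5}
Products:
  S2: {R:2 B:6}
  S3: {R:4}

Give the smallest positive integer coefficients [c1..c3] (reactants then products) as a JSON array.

Coefficients: [6, 5, 5]

R: 6·5 = 30 | 5·2+5·4 = 30
B: 6·5 = 30 | 5·6+5·0 = 30
gcd(6,5,5) = 1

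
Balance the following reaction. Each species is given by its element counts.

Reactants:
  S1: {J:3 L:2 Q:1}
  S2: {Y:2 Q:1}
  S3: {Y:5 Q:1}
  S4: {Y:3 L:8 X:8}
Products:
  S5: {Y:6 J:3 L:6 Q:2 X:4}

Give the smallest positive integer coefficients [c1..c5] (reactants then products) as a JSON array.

Coefficients: [6, 1, 5, 3, 6]

Y: 6·0+1·2+5·5+3·3 = 36 | 6·6 = 36
J: 6·3+1·0+5·0+3·0 = 18 | 6·3 = 18
L: 6·2+1·0+5·0+3·8 = 36 | 6·6 = 36
Q: 6·1+1·1+5·1+3·0 = 12 | 6·2 = 12
X: 6·0+1·0+5·0+3·8 = 24 | 6·4 = 24
gcd(6,1,5,3,6) = 1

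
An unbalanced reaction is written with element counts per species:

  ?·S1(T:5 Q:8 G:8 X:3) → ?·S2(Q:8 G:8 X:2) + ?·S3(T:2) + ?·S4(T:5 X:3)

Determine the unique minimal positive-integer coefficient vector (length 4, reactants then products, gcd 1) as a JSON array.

T: 3·5 = 15 | 3·0+5·2+1·5 = 15
Q: 3·8 = 24 | 3·8+5·0+1·0 = 24
G: 3·8 = 24 | 3·8+5·0+1·0 = 24
X: 3·3 = 9 | 3·2+5·0+1·3 = 9
gcd(3,3,5,1) = 1

Coefficients: [3, 3, 5, 1]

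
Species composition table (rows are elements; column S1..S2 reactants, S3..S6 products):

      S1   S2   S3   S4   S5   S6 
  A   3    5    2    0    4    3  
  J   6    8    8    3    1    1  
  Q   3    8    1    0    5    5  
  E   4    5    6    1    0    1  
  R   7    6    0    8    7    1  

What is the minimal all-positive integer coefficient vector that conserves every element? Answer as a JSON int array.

Coefficients: [5, 3, 4, 5, 1, 6]

A: 5·3+3·5 = 30 | 4·2+5·0+1·4+6·3 = 30
J: 5·6+3·8 = 54 | 4·8+5·3+1·1+6·1 = 54
Q: 5·3+3·8 = 39 | 4·1+5·0+1·5+6·5 = 39
E: 5·4+3·5 = 35 | 4·6+5·1+1·0+6·1 = 35
R: 5·7+3·6 = 53 | 4·0+5·8+1·7+6·1 = 53
gcd(5,3,4,5,1,6) = 1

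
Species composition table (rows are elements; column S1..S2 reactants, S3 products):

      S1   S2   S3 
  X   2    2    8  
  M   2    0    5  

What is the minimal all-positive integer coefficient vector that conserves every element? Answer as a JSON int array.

Coefficients: [5, 3, 2]

X: 5·2+3·2 = 16 | 2·8 = 16
M: 5·2+3·0 = 10 | 2·5 = 10
gcd(5,3,2) = 1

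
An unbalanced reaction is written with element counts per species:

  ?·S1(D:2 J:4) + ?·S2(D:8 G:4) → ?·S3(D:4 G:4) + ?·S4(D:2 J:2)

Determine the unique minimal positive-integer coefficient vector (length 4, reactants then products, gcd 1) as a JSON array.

Coefficients: [2, 1, 1, 4]

D: 2·2+1·8 = 12 | 1·4+4·2 = 12
J: 2·4+1·0 = 8 | 1·0+4·2 = 8
G: 2·0+1·4 = 4 | 1·4+4·0 = 4
gcd(2,1,1,4) = 1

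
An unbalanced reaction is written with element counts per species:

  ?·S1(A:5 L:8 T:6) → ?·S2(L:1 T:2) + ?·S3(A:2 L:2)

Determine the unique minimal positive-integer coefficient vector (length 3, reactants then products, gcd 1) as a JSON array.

A: 2·5 = 10 | 6·0+5·2 = 10
L: 2·8 = 16 | 6·1+5·2 = 16
T: 2·6 = 12 | 6·2+5·0 = 12
gcd(2,6,5) = 1

Coefficients: [2, 6, 5]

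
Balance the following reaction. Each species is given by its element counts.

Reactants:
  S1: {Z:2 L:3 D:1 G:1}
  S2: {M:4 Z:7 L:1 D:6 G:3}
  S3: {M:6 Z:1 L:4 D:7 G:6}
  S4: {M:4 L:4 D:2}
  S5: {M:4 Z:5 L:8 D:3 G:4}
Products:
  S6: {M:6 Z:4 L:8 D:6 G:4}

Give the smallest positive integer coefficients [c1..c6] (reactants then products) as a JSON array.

M: 5·0+1·4+2·6+4·4+1·4 = 36 | 6·6 = 36
Z: 5·2+1·7+2·1+4·0+1·5 = 24 | 6·4 = 24
L: 5·3+1·1+2·4+4·4+1·8 = 48 | 6·8 = 48
D: 5·1+1·6+2·7+4·2+1·3 = 36 | 6·6 = 36
G: 5·1+1·3+2·6+4·0+1·4 = 24 | 6·4 = 24
gcd(5,1,2,4,1,6) = 1

Coefficients: [5, 1, 2, 4, 1, 6]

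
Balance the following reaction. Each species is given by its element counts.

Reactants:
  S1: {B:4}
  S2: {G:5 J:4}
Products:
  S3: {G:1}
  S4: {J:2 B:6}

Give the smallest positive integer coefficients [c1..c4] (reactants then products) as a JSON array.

G: 3·0+1·5 = 5 | 5·1+2·0 = 5
J: 3·0+1·4 = 4 | 5·0+2·2 = 4
B: 3·4+1·0 = 12 | 5·0+2·6 = 12
gcd(3,1,5,2) = 1

Coefficients: [3, 1, 5, 2]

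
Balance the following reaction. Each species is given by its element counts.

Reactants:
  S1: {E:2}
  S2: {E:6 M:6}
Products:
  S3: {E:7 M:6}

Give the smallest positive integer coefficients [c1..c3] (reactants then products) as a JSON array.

E: 1·2+2·6 = 14 | 2·7 = 14
M: 1·0+2·6 = 12 | 2·6 = 12
gcd(1,2,2) = 1

Coefficients: [1, 2, 2]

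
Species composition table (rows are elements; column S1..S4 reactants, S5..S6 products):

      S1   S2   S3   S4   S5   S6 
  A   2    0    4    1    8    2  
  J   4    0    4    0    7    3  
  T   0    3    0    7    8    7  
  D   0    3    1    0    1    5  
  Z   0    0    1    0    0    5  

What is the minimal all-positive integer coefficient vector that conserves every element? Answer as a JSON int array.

A: 1·2+1·0+5·4+4·1 = 26 | 3·8+1·2 = 26
J: 1·4+1·0+5·4+4·0 = 24 | 3·7+1·3 = 24
T: 1·0+1·3+5·0+4·7 = 31 | 3·8+1·7 = 31
D: 1·0+1·3+5·1+4·0 = 8 | 3·1+1·5 = 8
Z: 1·0+1·0+5·1+4·0 = 5 | 3·0+1·5 = 5
gcd(1,1,5,4,3,1) = 1

Coefficients: [1, 1, 5, 4, 3, 1]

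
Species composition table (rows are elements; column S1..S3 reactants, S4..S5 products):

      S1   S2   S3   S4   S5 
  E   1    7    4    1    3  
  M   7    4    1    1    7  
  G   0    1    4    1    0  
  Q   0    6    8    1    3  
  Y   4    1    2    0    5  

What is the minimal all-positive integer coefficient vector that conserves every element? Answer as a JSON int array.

Coefficients: [3, 1, 1, 5, 3]

E: 3·1+1·7+1·4 = 14 | 5·1+3·3 = 14
M: 3·7+1·4+1·1 = 26 | 5·1+3·7 = 26
G: 3·0+1·1+1·4 = 5 | 5·1+3·0 = 5
Q: 3·0+1·6+1·8 = 14 | 5·1+3·3 = 14
Y: 3·4+1·1+1·2 = 15 | 5·0+3·5 = 15
gcd(3,1,1,5,3) = 1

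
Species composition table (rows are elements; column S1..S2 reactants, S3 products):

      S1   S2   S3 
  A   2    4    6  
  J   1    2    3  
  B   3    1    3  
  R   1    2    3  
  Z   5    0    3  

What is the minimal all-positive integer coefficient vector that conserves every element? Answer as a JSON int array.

A: 3·2+6·4 = 30 | 5·6 = 30
J: 3·1+6·2 = 15 | 5·3 = 15
B: 3·3+6·1 = 15 | 5·3 = 15
R: 3·1+6·2 = 15 | 5·3 = 15
Z: 3·5+6·0 = 15 | 5·3 = 15
gcd(3,6,5) = 1

Coefficients: [3, 6, 5]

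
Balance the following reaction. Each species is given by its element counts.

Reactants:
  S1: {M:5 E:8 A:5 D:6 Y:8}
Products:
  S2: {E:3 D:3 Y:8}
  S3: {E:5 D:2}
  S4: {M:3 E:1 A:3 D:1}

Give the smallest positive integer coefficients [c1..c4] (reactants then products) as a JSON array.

Coefficients: [3, 3, 2, 5]

M: 3·5 = 15 | 3·0+2·0+5·3 = 15
E: 3·8 = 24 | 3·3+2·5+5·1 = 24
A: 3·5 = 15 | 3·0+2·0+5·3 = 15
D: 3·6 = 18 | 3·3+2·2+5·1 = 18
Y: 3·8 = 24 | 3·8+2·0+5·0 = 24
gcd(3,3,2,5) = 1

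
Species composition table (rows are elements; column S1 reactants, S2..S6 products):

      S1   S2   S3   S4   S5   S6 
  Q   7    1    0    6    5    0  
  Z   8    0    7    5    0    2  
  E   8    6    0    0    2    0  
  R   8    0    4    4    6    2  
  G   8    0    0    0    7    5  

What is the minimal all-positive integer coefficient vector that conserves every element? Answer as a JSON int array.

Q: 4·7 = 28 | 5·1+1·0+3·6+1·5+5·0 = 28
Z: 4·8 = 32 | 5·0+1·7+3·5+1·0+5·2 = 32
E: 4·8 = 32 | 5·6+1·0+3·0+1·2+5·0 = 32
R: 4·8 = 32 | 5·0+1·4+3·4+1·6+5·2 = 32
G: 4·8 = 32 | 5·0+1·0+3·0+1·7+5·5 = 32
gcd(4,5,1,3,1,5) = 1

Coefficients: [4, 5, 1, 3, 1, 5]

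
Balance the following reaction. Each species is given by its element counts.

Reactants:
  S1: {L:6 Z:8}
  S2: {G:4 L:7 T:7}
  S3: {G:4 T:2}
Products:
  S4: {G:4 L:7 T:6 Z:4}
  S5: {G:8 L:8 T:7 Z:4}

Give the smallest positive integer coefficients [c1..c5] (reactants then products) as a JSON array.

G: 3·0+4·4+6·4 = 40 | 2·4+4·8 = 40
L: 3·6+4·7+6·0 = 46 | 2·7+4·8 = 46
T: 3·0+4·7+6·2 = 40 | 2·6+4·7 = 40
Z: 3·8+4·0+6·0 = 24 | 2·4+4·4 = 24
gcd(3,4,6,2,4) = 1

Coefficients: [3, 4, 6, 2, 4]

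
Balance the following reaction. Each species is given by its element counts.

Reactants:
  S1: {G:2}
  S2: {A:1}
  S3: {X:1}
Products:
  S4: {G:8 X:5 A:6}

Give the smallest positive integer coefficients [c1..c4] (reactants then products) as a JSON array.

Coefficients: [4, 6, 5, 1]

G: 4·2+6·0+5·0 = 8 | 1·8 = 8
X: 4·0+6·0+5·1 = 5 | 1·5 = 5
A: 4·0+6·1+5·0 = 6 | 1·6 = 6
gcd(4,6,5,1) = 1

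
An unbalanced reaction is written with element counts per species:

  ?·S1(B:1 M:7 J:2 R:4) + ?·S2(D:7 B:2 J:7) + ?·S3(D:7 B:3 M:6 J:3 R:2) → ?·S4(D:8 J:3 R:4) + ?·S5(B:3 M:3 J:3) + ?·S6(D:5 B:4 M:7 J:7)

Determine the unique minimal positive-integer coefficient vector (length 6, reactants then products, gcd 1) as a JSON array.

Coefficients: [3, 6, 4, 5, 1, 6]

D: 3·0+6·7+4·7 = 70 | 5·8+1·0+6·5 = 70
B: 3·1+6·2+4·3 = 27 | 5·0+1·3+6·4 = 27
M: 3·7+6·0+4·6 = 45 | 5·0+1·3+6·7 = 45
J: 3·2+6·7+4·3 = 60 | 5·3+1·3+6·7 = 60
R: 3·4+6·0+4·2 = 20 | 5·4+1·0+6·0 = 20
gcd(3,6,4,5,1,6) = 1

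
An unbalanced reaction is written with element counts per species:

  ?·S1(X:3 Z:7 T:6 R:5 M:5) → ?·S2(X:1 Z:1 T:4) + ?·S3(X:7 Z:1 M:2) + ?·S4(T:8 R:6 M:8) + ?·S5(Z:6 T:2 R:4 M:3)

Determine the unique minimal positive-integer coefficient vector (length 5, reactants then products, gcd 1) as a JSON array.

X: 6·3 = 18 | 4·1+2·7+1·0+6·0 = 18
Z: 6·7 = 42 | 4·1+2·1+1·0+6·6 = 42
T: 6·6 = 36 | 4·4+2·0+1·8+6·2 = 36
R: 6·5 = 30 | 4·0+2·0+1·6+6·4 = 30
M: 6·5 = 30 | 4·0+2·2+1·8+6·3 = 30
gcd(6,4,2,1,6) = 1

Coefficients: [6, 4, 2, 1, 6]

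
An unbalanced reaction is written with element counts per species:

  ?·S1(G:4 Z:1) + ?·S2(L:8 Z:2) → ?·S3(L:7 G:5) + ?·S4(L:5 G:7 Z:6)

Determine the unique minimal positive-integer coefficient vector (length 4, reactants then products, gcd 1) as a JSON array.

L: 6·0+3·8 = 24 | 2·7+2·5 = 24
G: 6·4+3·0 = 24 | 2·5+2·7 = 24
Z: 6·1+3·2 = 12 | 2·0+2·6 = 12
gcd(6,3,2,2) = 1

Coefficients: [6, 3, 2, 2]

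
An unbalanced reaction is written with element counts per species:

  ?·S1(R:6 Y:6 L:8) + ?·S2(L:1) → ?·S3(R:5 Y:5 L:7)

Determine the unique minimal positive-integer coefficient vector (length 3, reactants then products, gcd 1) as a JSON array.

R: 5·6+2·0 = 30 | 6·5 = 30
Y: 5·6+2·0 = 30 | 6·5 = 30
L: 5·8+2·1 = 42 | 6·7 = 42
gcd(5,2,6) = 1

Coefficients: [5, 2, 6]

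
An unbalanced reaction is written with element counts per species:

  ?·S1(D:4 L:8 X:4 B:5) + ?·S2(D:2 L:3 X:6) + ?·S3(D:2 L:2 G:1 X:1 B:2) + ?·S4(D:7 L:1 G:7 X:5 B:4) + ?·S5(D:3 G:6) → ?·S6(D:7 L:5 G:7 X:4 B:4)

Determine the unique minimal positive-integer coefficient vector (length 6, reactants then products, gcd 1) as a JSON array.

D: 2·4+1·2+5·2+1·7+5·3 = 42 | 6·7 = 42
L: 2·8+1·3+5·2+1·1+5·0 = 30 | 6·5 = 30
G: 2·0+1·0+5·1+1·7+5·6 = 42 | 6·7 = 42
X: 2·4+1·6+5·1+1·5+5·0 = 24 | 6·4 = 24
B: 2·5+1·0+5·2+1·4+5·0 = 24 | 6·4 = 24
gcd(2,1,5,1,5,6) = 1

Coefficients: [2, 1, 5, 1, 5, 6]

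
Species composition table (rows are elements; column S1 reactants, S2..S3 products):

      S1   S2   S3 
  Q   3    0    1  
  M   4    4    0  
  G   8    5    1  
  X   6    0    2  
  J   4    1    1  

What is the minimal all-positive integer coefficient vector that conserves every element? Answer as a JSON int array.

Coefficients: [1, 1, 3]

Q: 1·3 = 3 | 1·0+3·1 = 3
M: 1·4 = 4 | 1·4+3·0 = 4
G: 1·8 = 8 | 1·5+3·1 = 8
X: 1·6 = 6 | 1·0+3·2 = 6
J: 1·4 = 4 | 1·1+3·1 = 4
gcd(1,1,3) = 1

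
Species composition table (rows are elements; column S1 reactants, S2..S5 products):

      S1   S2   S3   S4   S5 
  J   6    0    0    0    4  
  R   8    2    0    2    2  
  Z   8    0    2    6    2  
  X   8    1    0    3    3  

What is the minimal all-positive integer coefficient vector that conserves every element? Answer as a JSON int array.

J: 2·6 = 12 | 4·0+2·0+1·0+3·4 = 12
R: 2·8 = 16 | 4·2+2·0+1·2+3·2 = 16
Z: 2·8 = 16 | 4·0+2·2+1·6+3·2 = 16
X: 2·8 = 16 | 4·1+2·0+1·3+3·3 = 16
gcd(2,4,2,1,3) = 1

Coefficients: [2, 4, 2, 1, 3]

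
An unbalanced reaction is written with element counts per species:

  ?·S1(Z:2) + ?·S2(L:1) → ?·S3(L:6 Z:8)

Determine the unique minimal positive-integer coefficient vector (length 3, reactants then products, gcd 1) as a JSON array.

Coefficients: [4, 6, 1]

L: 4·0+6·1 = 6 | 1·6 = 6
Z: 4·2+6·0 = 8 | 1·8 = 8
gcd(4,6,1) = 1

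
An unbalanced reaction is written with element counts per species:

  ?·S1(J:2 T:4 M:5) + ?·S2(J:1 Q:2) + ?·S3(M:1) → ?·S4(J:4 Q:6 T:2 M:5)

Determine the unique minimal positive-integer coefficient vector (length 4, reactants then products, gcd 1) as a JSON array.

Coefficients: [1, 6, 5, 2]

J: 1·2+6·1+5·0 = 8 | 2·4 = 8
Q: 1·0+6·2+5·0 = 12 | 2·6 = 12
T: 1·4+6·0+5·0 = 4 | 2·2 = 4
M: 1·5+6·0+5·1 = 10 | 2·5 = 10
gcd(1,6,5,2) = 1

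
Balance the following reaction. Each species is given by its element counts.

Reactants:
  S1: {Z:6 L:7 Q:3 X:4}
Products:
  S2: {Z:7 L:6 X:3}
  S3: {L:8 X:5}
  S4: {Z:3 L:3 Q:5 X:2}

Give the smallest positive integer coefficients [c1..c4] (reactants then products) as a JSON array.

Z: 5·6 = 30 | 3·7+1·0+3·3 = 30
L: 5·7 = 35 | 3·6+1·8+3·3 = 35
Q: 5·3 = 15 | 3·0+1·0+3·5 = 15
X: 5·4 = 20 | 3·3+1·5+3·2 = 20
gcd(5,3,1,3) = 1

Coefficients: [5, 3, 1, 3]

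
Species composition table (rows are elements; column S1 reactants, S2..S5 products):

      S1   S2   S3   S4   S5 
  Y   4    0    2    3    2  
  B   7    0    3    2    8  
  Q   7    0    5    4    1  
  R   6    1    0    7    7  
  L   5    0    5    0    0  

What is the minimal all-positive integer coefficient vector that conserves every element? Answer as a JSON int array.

Coefficients: [5, 2, 5, 2, 2]

Y: 5·4 = 20 | 2·0+5·2+2·3+2·2 = 20
B: 5·7 = 35 | 2·0+5·3+2·2+2·8 = 35
Q: 5·7 = 35 | 2·0+5·5+2·4+2·1 = 35
R: 5·6 = 30 | 2·1+5·0+2·7+2·7 = 30
L: 5·5 = 25 | 2·0+5·5+2·0+2·0 = 25
gcd(5,2,5,2,2) = 1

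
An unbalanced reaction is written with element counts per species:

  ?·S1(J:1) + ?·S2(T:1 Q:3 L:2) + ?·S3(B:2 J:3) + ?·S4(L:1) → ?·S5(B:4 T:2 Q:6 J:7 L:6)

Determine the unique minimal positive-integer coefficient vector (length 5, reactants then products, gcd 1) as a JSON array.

Coefficients: [1, 2, 2, 2, 1]

B: 1·0+2·0+2·2+2·0 = 4 | 1·4 = 4
T: 1·0+2·1+2·0+2·0 = 2 | 1·2 = 2
Q: 1·0+2·3+2·0+2·0 = 6 | 1·6 = 6
J: 1·1+2·0+2·3+2·0 = 7 | 1·7 = 7
L: 1·0+2·2+2·0+2·1 = 6 | 1·6 = 6
gcd(1,2,2,2,1) = 1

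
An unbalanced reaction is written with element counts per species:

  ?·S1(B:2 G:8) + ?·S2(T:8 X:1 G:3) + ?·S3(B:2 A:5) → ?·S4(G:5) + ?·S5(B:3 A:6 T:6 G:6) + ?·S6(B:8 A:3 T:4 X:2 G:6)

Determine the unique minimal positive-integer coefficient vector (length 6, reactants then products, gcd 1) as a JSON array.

B: 4·2+2·0+3·2 = 14 | 4·0+2·3+1·8 = 14
A: 4·0+2·0+3·5 = 15 | 4·0+2·6+1·3 = 15
T: 4·0+2·8+3·0 = 16 | 4·0+2·6+1·4 = 16
X: 4·0+2·1+3·0 = 2 | 4·0+2·0+1·2 = 2
G: 4·8+2·3+3·0 = 38 | 4·5+2·6+1·6 = 38
gcd(4,2,3,4,2,1) = 1

Coefficients: [4, 2, 3, 4, 2, 1]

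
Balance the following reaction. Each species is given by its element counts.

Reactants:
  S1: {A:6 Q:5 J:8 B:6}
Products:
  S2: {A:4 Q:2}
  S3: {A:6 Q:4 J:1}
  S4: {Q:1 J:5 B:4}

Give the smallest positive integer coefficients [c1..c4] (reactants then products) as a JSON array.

Coefficients: [4, 3, 2, 6]

A: 4·6 = 24 | 3·4+2·6+6·0 = 24
Q: 4·5 = 20 | 3·2+2·4+6·1 = 20
J: 4·8 = 32 | 3·0+2·1+6·5 = 32
B: 4·6 = 24 | 3·0+2·0+6·4 = 24
gcd(4,3,2,6) = 1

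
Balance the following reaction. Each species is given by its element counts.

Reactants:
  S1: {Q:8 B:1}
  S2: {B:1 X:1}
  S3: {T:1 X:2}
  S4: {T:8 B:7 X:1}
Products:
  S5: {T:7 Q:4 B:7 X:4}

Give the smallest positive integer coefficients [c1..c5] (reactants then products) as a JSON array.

Coefficients: [2, 5, 4, 3, 4]

T: 2·0+5·0+4·1+3·8 = 28 | 4·7 = 28
Q: 2·8+5·0+4·0+3·0 = 16 | 4·4 = 16
B: 2·1+5·1+4·0+3·7 = 28 | 4·7 = 28
X: 2·0+5·1+4·2+3·1 = 16 | 4·4 = 16
gcd(2,5,4,3,4) = 1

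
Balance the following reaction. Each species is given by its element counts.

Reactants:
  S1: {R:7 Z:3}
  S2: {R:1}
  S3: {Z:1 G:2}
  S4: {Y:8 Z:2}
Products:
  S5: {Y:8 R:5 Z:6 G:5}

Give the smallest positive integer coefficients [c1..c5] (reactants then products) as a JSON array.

Coefficients: [1, 3, 5, 2, 2]

Y: 1·0+3·0+5·0+2·8 = 16 | 2·8 = 16
R: 1·7+3·1+5·0+2·0 = 10 | 2·5 = 10
Z: 1·3+3·0+5·1+2·2 = 12 | 2·6 = 12
G: 1·0+3·0+5·2+2·0 = 10 | 2·5 = 10
gcd(1,3,5,2,2) = 1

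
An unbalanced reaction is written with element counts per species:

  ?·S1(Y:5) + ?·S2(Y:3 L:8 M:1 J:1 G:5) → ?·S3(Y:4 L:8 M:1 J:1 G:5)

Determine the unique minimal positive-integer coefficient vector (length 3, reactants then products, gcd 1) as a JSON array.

Y: 1·5+5·3 = 20 | 5·4 = 20
L: 1·0+5·8 = 40 | 5·8 = 40
M: 1·0+5·1 = 5 | 5·1 = 5
J: 1·0+5·1 = 5 | 5·1 = 5
G: 1·0+5·5 = 25 | 5·5 = 25
gcd(1,5,5) = 1

Coefficients: [1, 5, 5]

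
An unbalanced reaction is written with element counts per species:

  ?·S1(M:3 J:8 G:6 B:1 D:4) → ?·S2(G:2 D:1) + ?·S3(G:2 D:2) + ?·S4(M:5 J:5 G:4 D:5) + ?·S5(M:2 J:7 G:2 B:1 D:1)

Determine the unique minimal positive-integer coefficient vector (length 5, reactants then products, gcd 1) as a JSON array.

M: 5·3 = 15 | 6·0+2·0+1·5+5·2 = 15
J: 5·8 = 40 | 6·0+2·0+1·5+5·7 = 40
G: 5·6 = 30 | 6·2+2·2+1·4+5·2 = 30
B: 5·1 = 5 | 6·0+2·0+1·0+5·1 = 5
D: 5·4 = 20 | 6·1+2·2+1·5+5·1 = 20
gcd(5,6,2,1,5) = 1

Coefficients: [5, 6, 2, 1, 5]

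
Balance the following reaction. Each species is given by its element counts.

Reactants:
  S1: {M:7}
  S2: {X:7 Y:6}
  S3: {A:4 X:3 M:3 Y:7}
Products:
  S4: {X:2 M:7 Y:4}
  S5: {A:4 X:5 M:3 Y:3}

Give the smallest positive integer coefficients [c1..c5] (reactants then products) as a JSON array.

A: 5·0+2·0+2·4 = 8 | 5·0+2·4 = 8
X: 5·0+2·7+2·3 = 20 | 5·2+2·5 = 20
M: 5·7+2·0+2·3 = 41 | 5·7+2·3 = 41
Y: 5·0+2·6+2·7 = 26 | 5·4+2·3 = 26
gcd(5,2,2,5,2) = 1

Coefficients: [5, 2, 2, 5, 2]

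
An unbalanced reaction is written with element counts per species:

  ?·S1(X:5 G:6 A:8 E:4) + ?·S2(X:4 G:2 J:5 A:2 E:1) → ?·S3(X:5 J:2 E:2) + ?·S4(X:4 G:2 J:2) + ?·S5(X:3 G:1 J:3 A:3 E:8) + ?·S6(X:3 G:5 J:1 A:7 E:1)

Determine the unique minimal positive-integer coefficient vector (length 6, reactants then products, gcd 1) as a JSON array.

Coefficients: [5, 4, 1, 3, 2, 6]

X: 5·5+4·4 = 41 | 1·5+3·4+2·3+6·3 = 41
G: 5·6+4·2 = 38 | 1·0+3·2+2·1+6·5 = 38
J: 5·0+4·5 = 20 | 1·2+3·2+2·3+6·1 = 20
A: 5·8+4·2 = 48 | 1·0+3·0+2·3+6·7 = 48
E: 5·4+4·1 = 24 | 1·2+3·0+2·8+6·1 = 24
gcd(5,4,1,3,2,6) = 1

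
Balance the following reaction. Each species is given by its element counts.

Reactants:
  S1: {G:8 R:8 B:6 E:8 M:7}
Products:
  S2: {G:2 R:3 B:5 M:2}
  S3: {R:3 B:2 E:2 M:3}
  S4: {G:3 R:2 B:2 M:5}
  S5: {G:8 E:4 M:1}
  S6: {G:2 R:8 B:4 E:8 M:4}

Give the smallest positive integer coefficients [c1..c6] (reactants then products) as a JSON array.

G: 5·8 = 40 | 2·2+2·0+2·3+3·8+3·2 = 40
R: 5·8 = 40 | 2·3+2·3+2·2+3·0+3·8 = 40
B: 5·6 = 30 | 2·5+2·2+2·2+3·0+3·4 = 30
E: 5·8 = 40 | 2·0+2·2+2·0+3·4+3·8 = 40
M: 5·7 = 35 | 2·2+2·3+2·5+3·1+3·4 = 35
gcd(5,2,2,2,3,3) = 1

Coefficients: [5, 2, 2, 2, 3, 3]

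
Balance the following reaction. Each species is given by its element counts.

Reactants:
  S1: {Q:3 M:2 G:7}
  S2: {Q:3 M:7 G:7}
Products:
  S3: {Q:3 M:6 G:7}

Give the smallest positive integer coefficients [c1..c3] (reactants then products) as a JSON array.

Q: 1·3+4·3 = 15 | 5·3 = 15
M: 1·2+4·7 = 30 | 5·6 = 30
G: 1·7+4·7 = 35 | 5·7 = 35
gcd(1,4,5) = 1

Coefficients: [1, 4, 5]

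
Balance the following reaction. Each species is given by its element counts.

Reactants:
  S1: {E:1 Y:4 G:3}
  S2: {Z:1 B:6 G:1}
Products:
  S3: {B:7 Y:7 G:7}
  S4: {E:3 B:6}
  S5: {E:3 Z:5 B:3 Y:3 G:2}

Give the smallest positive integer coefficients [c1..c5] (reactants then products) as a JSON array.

Coefficients: [6, 5, 3, 1, 1]

E: 6·1+5·0 = 6 | 3·0+1·3+1·3 = 6
Z: 6·0+5·1 = 5 | 3·0+1·0+1·5 = 5
B: 6·0+5·6 = 30 | 3·7+1·6+1·3 = 30
Y: 6·4+5·0 = 24 | 3·7+1·0+1·3 = 24
G: 6·3+5·1 = 23 | 3·7+1·0+1·2 = 23
gcd(6,5,3,1,1) = 1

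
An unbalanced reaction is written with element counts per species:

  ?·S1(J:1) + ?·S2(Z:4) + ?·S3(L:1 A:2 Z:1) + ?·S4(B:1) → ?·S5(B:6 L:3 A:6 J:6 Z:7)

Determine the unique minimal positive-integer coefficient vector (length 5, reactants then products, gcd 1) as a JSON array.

Coefficients: [6, 1, 3, 6, 1]

B: 6·0+1·0+3·0+6·1 = 6 | 1·6 = 6
L: 6·0+1·0+3·1+6·0 = 3 | 1·3 = 3
A: 6·0+1·0+3·2+6·0 = 6 | 1·6 = 6
J: 6·1+1·0+3·0+6·0 = 6 | 1·6 = 6
Z: 6·0+1·4+3·1+6·0 = 7 | 1·7 = 7
gcd(6,1,3,6,1) = 1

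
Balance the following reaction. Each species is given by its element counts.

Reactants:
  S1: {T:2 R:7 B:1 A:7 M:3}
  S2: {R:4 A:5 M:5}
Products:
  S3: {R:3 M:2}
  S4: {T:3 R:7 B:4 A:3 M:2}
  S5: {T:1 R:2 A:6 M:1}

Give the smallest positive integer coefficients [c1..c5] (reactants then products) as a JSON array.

T: 4·2+1·0 = 8 | 5·0+1·3+5·1 = 8
R: 4·7+1·4 = 32 | 5·3+1·7+5·2 = 32
B: 4·1+1·0 = 4 | 5·0+1·4+5·0 = 4
A: 4·7+1·5 = 33 | 5·0+1·3+5·6 = 33
M: 4·3+1·5 = 17 | 5·2+1·2+5·1 = 17
gcd(4,1,5,1,5) = 1

Coefficients: [4, 1, 5, 1, 5]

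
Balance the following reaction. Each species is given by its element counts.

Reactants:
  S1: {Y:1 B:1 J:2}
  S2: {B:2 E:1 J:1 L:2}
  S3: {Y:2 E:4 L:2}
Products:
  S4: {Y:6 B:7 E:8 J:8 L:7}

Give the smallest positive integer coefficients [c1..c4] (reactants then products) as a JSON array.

Y: 6·1+4·0+3·2 = 12 | 2·6 = 12
B: 6·1+4·2+3·0 = 14 | 2·7 = 14
E: 6·0+4·1+3·4 = 16 | 2·8 = 16
J: 6·2+4·1+3·0 = 16 | 2·8 = 16
L: 6·0+4·2+3·2 = 14 | 2·7 = 14
gcd(6,4,3,2) = 1

Coefficients: [6, 4, 3, 2]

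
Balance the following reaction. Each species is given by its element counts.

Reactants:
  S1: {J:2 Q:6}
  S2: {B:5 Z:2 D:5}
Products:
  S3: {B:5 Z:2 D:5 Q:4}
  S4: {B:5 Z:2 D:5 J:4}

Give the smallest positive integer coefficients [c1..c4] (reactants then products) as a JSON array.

B: 2·0+4·5 = 20 | 3·5+1·5 = 20
Z: 2·0+4·2 = 8 | 3·2+1·2 = 8
D: 2·0+4·5 = 20 | 3·5+1·5 = 20
J: 2·2+4·0 = 4 | 3·0+1·4 = 4
Q: 2·6+4·0 = 12 | 3·4+1·0 = 12
gcd(2,4,3,1) = 1

Coefficients: [2, 4, 3, 1]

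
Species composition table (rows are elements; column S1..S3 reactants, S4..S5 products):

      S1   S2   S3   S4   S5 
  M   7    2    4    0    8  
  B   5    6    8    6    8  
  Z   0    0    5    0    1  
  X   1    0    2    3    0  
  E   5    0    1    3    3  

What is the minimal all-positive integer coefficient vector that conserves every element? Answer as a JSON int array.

M: 4·7+4·2+1·4 = 40 | 2·0+5·8 = 40
B: 4·5+4·6+1·8 = 52 | 2·6+5·8 = 52
Z: 4·0+4·0+1·5 = 5 | 2·0+5·1 = 5
X: 4·1+4·0+1·2 = 6 | 2·3+5·0 = 6
E: 4·5+4·0+1·1 = 21 | 2·3+5·3 = 21
gcd(4,4,1,2,5) = 1

Coefficients: [4, 4, 1, 2, 5]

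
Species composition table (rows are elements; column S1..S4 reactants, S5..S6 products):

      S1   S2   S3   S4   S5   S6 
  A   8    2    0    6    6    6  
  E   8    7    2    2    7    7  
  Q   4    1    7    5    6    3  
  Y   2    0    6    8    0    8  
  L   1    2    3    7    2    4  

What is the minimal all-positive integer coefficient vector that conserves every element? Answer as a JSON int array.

Coefficients: [6, 3, 2, 2, 6, 5]

A: 6·8+3·2+2·0+2·6 = 66 | 6·6+5·6 = 66
E: 6·8+3·7+2·2+2·2 = 77 | 6·7+5·7 = 77
Q: 6·4+3·1+2·7+2·5 = 51 | 6·6+5·3 = 51
Y: 6·2+3·0+2·6+2·8 = 40 | 6·0+5·8 = 40
L: 6·1+3·2+2·3+2·7 = 32 | 6·2+5·4 = 32
gcd(6,3,2,2,6,5) = 1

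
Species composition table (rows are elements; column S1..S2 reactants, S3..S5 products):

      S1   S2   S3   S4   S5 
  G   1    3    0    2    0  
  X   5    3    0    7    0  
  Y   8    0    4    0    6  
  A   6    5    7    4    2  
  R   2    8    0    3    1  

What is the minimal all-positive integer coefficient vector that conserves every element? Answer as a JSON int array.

G: 5·1+1·3 = 8 | 1·0+4·2+6·0 = 8
X: 5·5+1·3 = 28 | 1·0+4·7+6·0 = 28
Y: 5·8+1·0 = 40 | 1·4+4·0+6·6 = 40
A: 5·6+1·5 = 35 | 1·7+4·4+6·2 = 35
R: 5·2+1·8 = 18 | 1·0+4·3+6·1 = 18
gcd(5,1,1,4,6) = 1

Coefficients: [5, 1, 1, 4, 6]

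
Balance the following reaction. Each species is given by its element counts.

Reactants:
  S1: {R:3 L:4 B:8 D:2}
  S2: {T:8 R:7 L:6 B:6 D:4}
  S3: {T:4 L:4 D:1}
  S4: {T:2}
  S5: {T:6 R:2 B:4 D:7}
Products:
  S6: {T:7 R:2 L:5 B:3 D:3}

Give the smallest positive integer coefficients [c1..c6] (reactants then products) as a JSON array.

T: 1·0+1·8+5·4+4·2+1·6 = 42 | 6·7 = 42
R: 1·3+1·7+5·0+4·0+1·2 = 12 | 6·2 = 12
L: 1·4+1·6+5·4+4·0+1·0 = 30 | 6·5 = 30
B: 1·8+1·6+5·0+4·0+1·4 = 18 | 6·3 = 18
D: 1·2+1·4+5·1+4·0+1·7 = 18 | 6·3 = 18
gcd(1,1,5,4,1,6) = 1

Coefficients: [1, 1, 5, 4, 1, 6]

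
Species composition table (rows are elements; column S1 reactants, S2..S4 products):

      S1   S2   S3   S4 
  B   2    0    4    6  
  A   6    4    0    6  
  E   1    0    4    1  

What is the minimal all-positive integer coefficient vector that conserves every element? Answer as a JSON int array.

Coefficients: [5, 6, 1, 1]

B: 5·2 = 10 | 6·0+1·4+1·6 = 10
A: 5·6 = 30 | 6·4+1·0+1·6 = 30
E: 5·1 = 5 | 6·0+1·4+1·1 = 5
gcd(5,6,1,1) = 1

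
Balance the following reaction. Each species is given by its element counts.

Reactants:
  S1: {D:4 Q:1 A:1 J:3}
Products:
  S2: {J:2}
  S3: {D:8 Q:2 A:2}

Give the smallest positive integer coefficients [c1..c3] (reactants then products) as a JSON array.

D: 2·4 = 8 | 3·0+1·8 = 8
Q: 2·1 = 2 | 3·0+1·2 = 2
A: 2·1 = 2 | 3·0+1·2 = 2
J: 2·3 = 6 | 3·2+1·0 = 6
gcd(2,3,1) = 1

Coefficients: [2, 3, 1]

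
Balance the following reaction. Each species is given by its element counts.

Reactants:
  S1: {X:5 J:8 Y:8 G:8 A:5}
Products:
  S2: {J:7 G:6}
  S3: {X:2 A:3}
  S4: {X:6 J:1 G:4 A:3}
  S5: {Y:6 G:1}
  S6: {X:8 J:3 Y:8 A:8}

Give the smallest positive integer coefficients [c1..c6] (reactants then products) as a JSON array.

Coefficients: [4, 4, 3, 1, 4, 1]

X: 4·5 = 20 | 4·0+3·2+1·6+4·0+1·8 = 20
J: 4·8 = 32 | 4·7+3·0+1·1+4·0+1·3 = 32
Y: 4·8 = 32 | 4·0+3·0+1·0+4·6+1·8 = 32
G: 4·8 = 32 | 4·6+3·0+1·4+4·1+1·0 = 32
A: 4·5 = 20 | 4·0+3·3+1·3+4·0+1·8 = 20
gcd(4,4,3,1,4,1) = 1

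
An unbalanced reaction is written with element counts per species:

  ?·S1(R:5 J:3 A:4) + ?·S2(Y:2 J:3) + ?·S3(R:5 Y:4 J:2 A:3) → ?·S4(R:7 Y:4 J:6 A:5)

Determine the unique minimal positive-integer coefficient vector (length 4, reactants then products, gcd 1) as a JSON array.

R: 4·5+4·0+3·5 = 35 | 5·7 = 35
Y: 4·0+4·2+3·4 = 20 | 5·4 = 20
J: 4·3+4·3+3·2 = 30 | 5·6 = 30
A: 4·4+4·0+3·3 = 25 | 5·5 = 25
gcd(4,4,3,5) = 1

Coefficients: [4, 4, 3, 5]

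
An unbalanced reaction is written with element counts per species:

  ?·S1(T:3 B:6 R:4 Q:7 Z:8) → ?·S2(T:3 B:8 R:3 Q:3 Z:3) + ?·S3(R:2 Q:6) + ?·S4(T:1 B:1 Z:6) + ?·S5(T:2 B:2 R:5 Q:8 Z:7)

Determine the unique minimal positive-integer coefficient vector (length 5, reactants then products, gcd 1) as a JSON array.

T: 5·3 = 15 | 3·3+3·0+4·1+1·2 = 15
B: 5·6 = 30 | 3·8+3·0+4·1+1·2 = 30
R: 5·4 = 20 | 3·3+3·2+4·0+1·5 = 20
Q: 5·7 = 35 | 3·3+3·6+4·0+1·8 = 35
Z: 5·8 = 40 | 3·3+3·0+4·6+1·7 = 40
gcd(5,3,3,4,1) = 1

Coefficients: [5, 3, 3, 4, 1]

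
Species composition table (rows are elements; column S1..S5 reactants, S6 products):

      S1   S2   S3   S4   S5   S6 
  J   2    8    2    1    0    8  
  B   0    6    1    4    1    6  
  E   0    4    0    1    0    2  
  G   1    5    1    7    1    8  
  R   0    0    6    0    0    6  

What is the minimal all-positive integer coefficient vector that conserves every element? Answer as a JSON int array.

Coefficients: [6, 2, 5, 2, 5, 5]

J: 6·2+2·8+5·2+2·1+5·0 = 40 | 5·8 = 40
B: 6·0+2·6+5·1+2·4+5·1 = 30 | 5·6 = 30
E: 6·0+2·4+5·0+2·1+5·0 = 10 | 5·2 = 10
G: 6·1+2·5+5·1+2·7+5·1 = 40 | 5·8 = 40
R: 6·0+2·0+5·6+2·0+5·0 = 30 | 5·6 = 30
gcd(6,2,5,2,5,5) = 1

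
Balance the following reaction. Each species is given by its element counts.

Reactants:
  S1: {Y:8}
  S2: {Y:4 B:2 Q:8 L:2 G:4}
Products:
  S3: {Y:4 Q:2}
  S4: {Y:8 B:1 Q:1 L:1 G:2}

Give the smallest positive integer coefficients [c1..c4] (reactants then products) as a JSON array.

Y: 3·8+1·4 = 28 | 3·4+2·8 = 28
B: 3·0+1·2 = 2 | 3·0+2·1 = 2
Q: 3·0+1·8 = 8 | 3·2+2·1 = 8
L: 3·0+1·2 = 2 | 3·0+2·1 = 2
G: 3·0+1·4 = 4 | 3·0+2·2 = 4
gcd(3,1,3,2) = 1

Coefficients: [3, 1, 3, 2]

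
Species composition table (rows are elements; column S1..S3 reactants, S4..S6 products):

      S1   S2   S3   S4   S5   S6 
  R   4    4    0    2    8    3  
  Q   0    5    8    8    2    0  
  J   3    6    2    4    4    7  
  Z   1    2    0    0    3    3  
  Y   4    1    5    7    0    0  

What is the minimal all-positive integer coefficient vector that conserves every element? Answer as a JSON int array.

R: 4·4+4·4+3·0 = 32 | 5·2+2·8+2·3 = 32
Q: 4·0+4·5+3·8 = 44 | 5·8+2·2+2·0 = 44
J: 4·3+4·6+3·2 = 42 | 5·4+2·4+2·7 = 42
Z: 4·1+4·2+3·0 = 12 | 5·0+2·3+2·3 = 12
Y: 4·4+4·1+3·5 = 35 | 5·7+2·0+2·0 = 35
gcd(4,4,3,5,2,2) = 1

Coefficients: [4, 4, 3, 5, 2, 2]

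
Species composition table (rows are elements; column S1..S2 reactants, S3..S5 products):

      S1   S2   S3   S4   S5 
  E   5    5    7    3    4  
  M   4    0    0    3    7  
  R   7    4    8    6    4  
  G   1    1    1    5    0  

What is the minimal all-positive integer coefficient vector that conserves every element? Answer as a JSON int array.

Coefficients: [6, 4, 5, 1, 3]

E: 6·5+4·5 = 50 | 5·7+1·3+3·4 = 50
M: 6·4+4·0 = 24 | 5·0+1·3+3·7 = 24
R: 6·7+4·4 = 58 | 5·8+1·6+3·4 = 58
G: 6·1+4·1 = 10 | 5·1+1·5+3·0 = 10
gcd(6,4,5,1,3) = 1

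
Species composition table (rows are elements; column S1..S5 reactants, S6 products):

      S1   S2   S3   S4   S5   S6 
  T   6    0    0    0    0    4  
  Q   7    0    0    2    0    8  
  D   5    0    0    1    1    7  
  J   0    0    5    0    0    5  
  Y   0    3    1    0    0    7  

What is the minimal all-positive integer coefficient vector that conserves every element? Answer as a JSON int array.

Coefficients: [2, 6, 3, 5, 6, 3]

T: 2·6+6·0+3·0+5·0+6·0 = 12 | 3·4 = 12
Q: 2·7+6·0+3·0+5·2+6·0 = 24 | 3·8 = 24
D: 2·5+6·0+3·0+5·1+6·1 = 21 | 3·7 = 21
J: 2·0+6·0+3·5+5·0+6·0 = 15 | 3·5 = 15
Y: 2·0+6·3+3·1+5·0+6·0 = 21 | 3·7 = 21
gcd(2,6,3,5,6,3) = 1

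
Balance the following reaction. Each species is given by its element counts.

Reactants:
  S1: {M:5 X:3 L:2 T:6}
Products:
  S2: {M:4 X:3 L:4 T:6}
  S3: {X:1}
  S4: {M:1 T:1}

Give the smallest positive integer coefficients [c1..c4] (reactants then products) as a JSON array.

M: 2·5 = 10 | 1·4+3·0+6·1 = 10
X: 2·3 = 6 | 1·3+3·1+6·0 = 6
L: 2·2 = 4 | 1·4+3·0+6·0 = 4
T: 2·6 = 12 | 1·6+3·0+6·1 = 12
gcd(2,1,3,6) = 1

Coefficients: [2, 1, 3, 6]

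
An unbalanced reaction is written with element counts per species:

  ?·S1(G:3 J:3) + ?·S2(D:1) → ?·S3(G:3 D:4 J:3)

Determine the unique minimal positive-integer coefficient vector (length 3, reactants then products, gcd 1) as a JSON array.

G: 1·3+4·0 = 3 | 1·3 = 3
D: 1·0+4·1 = 4 | 1·4 = 4
J: 1·3+4·0 = 3 | 1·3 = 3
gcd(1,4,1) = 1

Coefficients: [1, 4, 1]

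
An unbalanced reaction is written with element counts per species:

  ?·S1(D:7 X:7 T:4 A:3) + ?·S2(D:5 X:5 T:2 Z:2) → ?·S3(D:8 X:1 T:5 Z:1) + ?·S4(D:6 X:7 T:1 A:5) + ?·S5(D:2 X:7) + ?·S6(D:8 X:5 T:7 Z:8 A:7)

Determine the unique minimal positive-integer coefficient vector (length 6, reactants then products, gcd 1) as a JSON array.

D: 4·7+6·5 = 58 | 4·8+1·6+6·2+1·8 = 58
X: 4·7+6·5 = 58 | 4·1+1·7+6·7+1·5 = 58
T: 4·4+6·2 = 28 | 4·5+1·1+6·0+1·7 = 28
Z: 4·0+6·2 = 12 | 4·1+1·0+6·0+1·8 = 12
A: 4·3+6·0 = 12 | 4·0+1·5+6·0+1·7 = 12
gcd(4,6,4,1,6,1) = 1

Coefficients: [4, 6, 4, 1, 6, 1]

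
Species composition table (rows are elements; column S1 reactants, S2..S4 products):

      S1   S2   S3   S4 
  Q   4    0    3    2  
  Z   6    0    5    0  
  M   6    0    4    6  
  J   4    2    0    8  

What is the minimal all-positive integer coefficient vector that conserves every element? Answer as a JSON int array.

Q: 5·4 = 20 | 6·0+6·3+1·2 = 20
Z: 5·6 = 30 | 6·0+6·5+1·0 = 30
M: 5·6 = 30 | 6·0+6·4+1·6 = 30
J: 5·4 = 20 | 6·2+6·0+1·8 = 20
gcd(5,6,6,1) = 1

Coefficients: [5, 6, 6, 1]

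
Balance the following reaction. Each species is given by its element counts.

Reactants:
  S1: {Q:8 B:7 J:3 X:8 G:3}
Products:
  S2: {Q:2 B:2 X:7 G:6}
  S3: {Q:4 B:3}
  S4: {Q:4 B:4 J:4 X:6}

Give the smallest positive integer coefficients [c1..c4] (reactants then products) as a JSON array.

Q: 4·8 = 32 | 2·2+4·4+3·4 = 32
B: 4·7 = 28 | 2·2+4·3+3·4 = 28
J: 4·3 = 12 | 2·0+4·0+3·4 = 12
X: 4·8 = 32 | 2·7+4·0+3·6 = 32
G: 4·3 = 12 | 2·6+4·0+3·0 = 12
gcd(4,2,4,3) = 1

Coefficients: [4, 2, 4, 3]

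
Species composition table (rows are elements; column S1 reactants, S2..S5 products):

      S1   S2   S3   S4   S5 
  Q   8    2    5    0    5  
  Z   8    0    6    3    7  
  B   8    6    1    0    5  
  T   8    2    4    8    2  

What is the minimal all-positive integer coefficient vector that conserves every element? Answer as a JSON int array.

Coefficients: [5, 5, 5, 1, 1]

Q: 5·8 = 40 | 5·2+5·5+1·0+1·5 = 40
Z: 5·8 = 40 | 5·0+5·6+1·3+1·7 = 40
B: 5·8 = 40 | 5·6+5·1+1·0+1·5 = 40
T: 5·8 = 40 | 5·2+5·4+1·8+1·2 = 40
gcd(5,5,5,1,1) = 1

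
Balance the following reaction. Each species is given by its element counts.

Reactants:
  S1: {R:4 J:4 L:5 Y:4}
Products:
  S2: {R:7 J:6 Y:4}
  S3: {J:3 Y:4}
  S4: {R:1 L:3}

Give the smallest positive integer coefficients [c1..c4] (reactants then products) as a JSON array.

Coefficients: [3, 1, 2, 5]

R: 3·4 = 12 | 1·7+2·0+5·1 = 12
J: 3·4 = 12 | 1·6+2·3+5·0 = 12
L: 3·5 = 15 | 1·0+2·0+5·3 = 15
Y: 3·4 = 12 | 1·4+2·4+5·0 = 12
gcd(3,1,2,5) = 1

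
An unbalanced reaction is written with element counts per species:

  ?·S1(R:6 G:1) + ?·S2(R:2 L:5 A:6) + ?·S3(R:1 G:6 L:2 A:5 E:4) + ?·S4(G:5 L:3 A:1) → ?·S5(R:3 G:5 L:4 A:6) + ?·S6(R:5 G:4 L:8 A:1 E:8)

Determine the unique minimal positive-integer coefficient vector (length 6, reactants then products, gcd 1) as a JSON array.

Coefficients: [2, 3, 2, 3, 5, 1]

R: 2·6+3·2+2·1+3·0 = 20 | 5·3+1·5 = 20
G: 2·1+3·0+2·6+3·5 = 29 | 5·5+1·4 = 29
L: 2·0+3·5+2·2+3·3 = 28 | 5·4+1·8 = 28
A: 2·0+3·6+2·5+3·1 = 31 | 5·6+1·1 = 31
E: 2·0+3·0+2·4+3·0 = 8 | 5·0+1·8 = 8
gcd(2,3,2,3,5,1) = 1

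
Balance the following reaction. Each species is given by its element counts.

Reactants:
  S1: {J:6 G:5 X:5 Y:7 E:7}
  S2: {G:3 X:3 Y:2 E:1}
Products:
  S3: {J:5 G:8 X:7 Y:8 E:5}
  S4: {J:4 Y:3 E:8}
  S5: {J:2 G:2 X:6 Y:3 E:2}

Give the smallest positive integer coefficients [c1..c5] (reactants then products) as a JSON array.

Coefficients: [5, 3, 4, 2, 1]

J: 5·6+3·0 = 30 | 4·5+2·4+1·2 = 30
G: 5·5+3·3 = 34 | 4·8+2·0+1·2 = 34
X: 5·5+3·3 = 34 | 4·7+2·0+1·6 = 34
Y: 5·7+3·2 = 41 | 4·8+2·3+1·3 = 41
E: 5·7+3·1 = 38 | 4·5+2·8+1·2 = 38
gcd(5,3,4,2,1) = 1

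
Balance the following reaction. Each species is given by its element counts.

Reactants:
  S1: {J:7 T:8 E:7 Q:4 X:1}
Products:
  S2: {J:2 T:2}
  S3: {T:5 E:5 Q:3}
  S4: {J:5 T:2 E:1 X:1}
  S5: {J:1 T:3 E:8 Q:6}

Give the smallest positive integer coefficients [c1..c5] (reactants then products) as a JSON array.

Coefficients: [6, 5, 4, 6, 2]

J: 6·7 = 42 | 5·2+4·0+6·5+2·1 = 42
T: 6·8 = 48 | 5·2+4·5+6·2+2·3 = 48
E: 6·7 = 42 | 5·0+4·5+6·1+2·8 = 42
Q: 6·4 = 24 | 5·0+4·3+6·0+2·6 = 24
X: 6·1 = 6 | 5·0+4·0+6·1+2·0 = 6
gcd(6,5,4,6,2) = 1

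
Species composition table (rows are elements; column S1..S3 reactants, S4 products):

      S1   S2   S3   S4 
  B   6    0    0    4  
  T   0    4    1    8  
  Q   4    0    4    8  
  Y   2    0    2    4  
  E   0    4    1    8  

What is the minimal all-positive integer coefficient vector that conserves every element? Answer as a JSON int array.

B: 2·6+5·0+4·0 = 12 | 3·4 = 12
T: 2·0+5·4+4·1 = 24 | 3·8 = 24
Q: 2·4+5·0+4·4 = 24 | 3·8 = 24
Y: 2·2+5·0+4·2 = 12 | 3·4 = 12
E: 2·0+5·4+4·1 = 24 | 3·8 = 24
gcd(2,5,4,3) = 1

Coefficients: [2, 5, 4, 3]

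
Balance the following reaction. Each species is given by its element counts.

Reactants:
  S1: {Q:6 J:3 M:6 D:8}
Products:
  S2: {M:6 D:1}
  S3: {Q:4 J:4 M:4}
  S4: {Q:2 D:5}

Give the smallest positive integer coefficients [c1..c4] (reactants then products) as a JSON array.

Q: 4·6 = 24 | 2·0+3·4+6·2 = 24
J: 4·3 = 12 | 2·0+3·4+6·0 = 12
M: 4·6 = 24 | 2·6+3·4+6·0 = 24
D: 4·8 = 32 | 2·1+3·0+6·5 = 32
gcd(4,2,3,6) = 1

Coefficients: [4, 2, 3, 6]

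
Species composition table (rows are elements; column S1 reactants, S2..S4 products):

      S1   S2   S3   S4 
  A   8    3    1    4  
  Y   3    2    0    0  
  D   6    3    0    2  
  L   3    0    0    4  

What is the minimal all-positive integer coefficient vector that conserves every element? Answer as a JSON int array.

A: 4·8 = 32 | 6·3+2·1+3·4 = 32
Y: 4·3 = 12 | 6·2+2·0+3·0 = 12
D: 4·6 = 24 | 6·3+2·0+3·2 = 24
L: 4·3 = 12 | 6·0+2·0+3·4 = 12
gcd(4,6,2,3) = 1

Coefficients: [4, 6, 2, 3]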